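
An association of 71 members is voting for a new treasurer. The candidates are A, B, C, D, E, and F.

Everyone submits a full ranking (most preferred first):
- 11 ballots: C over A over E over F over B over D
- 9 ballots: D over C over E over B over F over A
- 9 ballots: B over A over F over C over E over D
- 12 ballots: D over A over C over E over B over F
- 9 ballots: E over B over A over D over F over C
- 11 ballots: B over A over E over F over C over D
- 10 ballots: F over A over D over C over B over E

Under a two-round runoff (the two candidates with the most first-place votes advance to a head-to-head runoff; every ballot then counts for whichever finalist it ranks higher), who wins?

Round 1 first-place votes: A 0, B 20, C 11, D 21, E 9, F 10. D and B advance.
Runoff: D is ranked above B on 31 ballots, B above D on 40.

B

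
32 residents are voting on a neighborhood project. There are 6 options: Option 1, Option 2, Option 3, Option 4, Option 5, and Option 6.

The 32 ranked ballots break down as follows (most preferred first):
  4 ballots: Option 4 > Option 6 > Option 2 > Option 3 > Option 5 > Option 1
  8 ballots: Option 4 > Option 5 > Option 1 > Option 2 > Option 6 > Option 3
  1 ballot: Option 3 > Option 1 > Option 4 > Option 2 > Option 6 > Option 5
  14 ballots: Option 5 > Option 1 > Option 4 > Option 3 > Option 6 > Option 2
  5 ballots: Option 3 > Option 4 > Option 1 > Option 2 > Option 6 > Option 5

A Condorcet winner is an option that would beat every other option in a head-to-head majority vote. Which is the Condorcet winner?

Option 4

Option 4 vs Option 1: 17–15
Option 4 vs Option 2: 32–0
Option 4 vs Option 3: 26–6
Option 4 vs Option 5: 18–14
Option 4 vs Option 6: 32–0
Option 4 beats every other option.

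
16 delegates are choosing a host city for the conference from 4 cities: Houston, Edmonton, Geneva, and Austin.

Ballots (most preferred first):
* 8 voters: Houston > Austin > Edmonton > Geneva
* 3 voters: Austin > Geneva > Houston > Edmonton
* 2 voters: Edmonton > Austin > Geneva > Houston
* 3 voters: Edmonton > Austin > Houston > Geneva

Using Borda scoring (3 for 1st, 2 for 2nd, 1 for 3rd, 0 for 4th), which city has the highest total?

Austin

Houston: 8×3 + 3×1 + 2×0 + 3×1 = 30
Edmonton: 8×1 + 3×0 + 2×3 + 3×3 = 23
Geneva: 8×0 + 3×2 + 2×1 + 3×0 = 8
Austin: 8×2 + 3×3 + 2×2 + 3×2 = 35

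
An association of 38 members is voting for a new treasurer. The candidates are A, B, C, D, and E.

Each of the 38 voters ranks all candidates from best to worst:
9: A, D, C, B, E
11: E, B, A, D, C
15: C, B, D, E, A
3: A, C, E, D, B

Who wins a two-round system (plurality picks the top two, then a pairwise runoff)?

Round 1 first-place votes: A 12, B 0, C 15, D 0, E 11. C and A advance.
Runoff: C is ranked above A on 15 ballots, A above C on 23.

A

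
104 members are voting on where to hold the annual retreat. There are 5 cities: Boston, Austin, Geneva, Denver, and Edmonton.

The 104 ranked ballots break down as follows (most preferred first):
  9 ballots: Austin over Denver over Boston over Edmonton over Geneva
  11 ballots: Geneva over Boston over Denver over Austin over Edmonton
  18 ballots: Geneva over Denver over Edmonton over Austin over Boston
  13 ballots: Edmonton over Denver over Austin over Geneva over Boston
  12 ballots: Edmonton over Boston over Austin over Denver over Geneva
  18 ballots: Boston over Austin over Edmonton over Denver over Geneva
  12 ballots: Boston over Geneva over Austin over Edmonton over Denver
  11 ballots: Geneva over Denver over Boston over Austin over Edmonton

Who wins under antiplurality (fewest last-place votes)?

Last-place votes: Boston 31, Austin 0, Geneva 39, Denver 12, Edmonton 22.

Austin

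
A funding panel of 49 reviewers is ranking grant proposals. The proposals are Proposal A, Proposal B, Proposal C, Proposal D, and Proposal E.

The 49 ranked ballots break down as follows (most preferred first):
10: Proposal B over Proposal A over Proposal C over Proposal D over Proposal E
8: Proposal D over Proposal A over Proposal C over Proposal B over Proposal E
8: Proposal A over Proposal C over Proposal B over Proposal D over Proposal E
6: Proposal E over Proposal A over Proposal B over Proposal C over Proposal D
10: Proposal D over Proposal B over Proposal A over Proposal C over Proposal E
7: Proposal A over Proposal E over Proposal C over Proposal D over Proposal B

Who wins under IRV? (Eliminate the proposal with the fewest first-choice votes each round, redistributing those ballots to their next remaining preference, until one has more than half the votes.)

Proposal A

Round 1: Proposal A 15, Proposal B 10, Proposal C 0, Proposal D 18, Proposal E 6. Proposal C eliminated.
Round 2: Proposal A 15, Proposal B 10, Proposal D 18, Proposal E 6. Proposal E eliminated.
Round 3: Proposal A 21, Proposal B 10, Proposal D 18. Proposal B eliminated.
Round 4: Proposal A 31, Proposal D 18. Proposal A has a majority (≥25).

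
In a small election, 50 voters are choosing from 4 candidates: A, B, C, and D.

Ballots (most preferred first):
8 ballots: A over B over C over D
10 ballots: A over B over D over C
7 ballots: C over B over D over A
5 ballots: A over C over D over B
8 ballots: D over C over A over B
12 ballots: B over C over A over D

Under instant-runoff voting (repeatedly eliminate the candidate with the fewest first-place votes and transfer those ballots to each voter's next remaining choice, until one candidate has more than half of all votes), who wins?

A

Round 1: A 23, B 12, C 7, D 8. C eliminated.
Round 2: A 23, B 19, D 8. D eliminated.
Round 3: A 31, B 19. A has a majority (≥26).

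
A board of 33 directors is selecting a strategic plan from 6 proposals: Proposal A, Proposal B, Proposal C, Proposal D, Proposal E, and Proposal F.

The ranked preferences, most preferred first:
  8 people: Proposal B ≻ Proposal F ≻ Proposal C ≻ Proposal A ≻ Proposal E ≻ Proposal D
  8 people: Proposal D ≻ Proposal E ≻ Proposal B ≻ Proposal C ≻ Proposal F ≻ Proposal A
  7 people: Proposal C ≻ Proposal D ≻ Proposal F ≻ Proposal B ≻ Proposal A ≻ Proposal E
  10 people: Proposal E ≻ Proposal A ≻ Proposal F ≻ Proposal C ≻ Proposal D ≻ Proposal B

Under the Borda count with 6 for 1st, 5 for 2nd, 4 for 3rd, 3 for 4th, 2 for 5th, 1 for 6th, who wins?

Proposal C

Proposal A: 8×3 + 8×1 + 7×2 + 10×5 = 96
Proposal B: 8×6 + 8×4 + 7×3 + 10×1 = 111
Proposal C: 8×4 + 8×3 + 7×6 + 10×3 = 128
Proposal D: 8×1 + 8×6 + 7×5 + 10×2 = 111
Proposal E: 8×2 + 8×5 + 7×1 + 10×6 = 123
Proposal F: 8×5 + 8×2 + 7×4 + 10×4 = 124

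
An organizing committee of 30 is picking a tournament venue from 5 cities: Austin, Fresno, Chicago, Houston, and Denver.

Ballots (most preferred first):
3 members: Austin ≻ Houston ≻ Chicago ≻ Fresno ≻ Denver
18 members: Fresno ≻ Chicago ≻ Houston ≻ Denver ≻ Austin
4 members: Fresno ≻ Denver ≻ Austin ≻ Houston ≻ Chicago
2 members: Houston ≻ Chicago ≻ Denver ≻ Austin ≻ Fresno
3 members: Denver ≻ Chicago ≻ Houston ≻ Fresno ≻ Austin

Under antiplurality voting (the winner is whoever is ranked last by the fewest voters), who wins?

Last-place votes: Austin 21, Fresno 2, Chicago 4, Houston 0, Denver 3.

Houston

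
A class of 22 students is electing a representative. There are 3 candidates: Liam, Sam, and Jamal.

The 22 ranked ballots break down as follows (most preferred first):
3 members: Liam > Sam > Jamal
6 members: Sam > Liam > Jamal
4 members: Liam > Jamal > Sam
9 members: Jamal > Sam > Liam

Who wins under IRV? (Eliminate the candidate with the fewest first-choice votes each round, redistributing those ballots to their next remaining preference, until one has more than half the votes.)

Liam

Round 1: Liam 7, Sam 6, Jamal 9. Sam eliminated.
Round 2: Liam 13, Jamal 9. Liam has a majority (≥12).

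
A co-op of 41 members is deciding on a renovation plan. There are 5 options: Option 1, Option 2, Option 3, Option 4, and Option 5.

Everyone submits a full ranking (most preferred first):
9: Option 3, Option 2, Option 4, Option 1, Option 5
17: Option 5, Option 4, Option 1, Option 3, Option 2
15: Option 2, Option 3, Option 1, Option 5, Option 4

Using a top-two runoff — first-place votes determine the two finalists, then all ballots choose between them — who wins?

Option 2

Round 1 first-place votes: Option 1 0, Option 2 15, Option 3 9, Option 4 0, Option 5 17. Option 5 and Option 2 advance.
Runoff: Option 5 is ranked above Option 2 on 17 ballots, Option 2 above Option 5 on 24.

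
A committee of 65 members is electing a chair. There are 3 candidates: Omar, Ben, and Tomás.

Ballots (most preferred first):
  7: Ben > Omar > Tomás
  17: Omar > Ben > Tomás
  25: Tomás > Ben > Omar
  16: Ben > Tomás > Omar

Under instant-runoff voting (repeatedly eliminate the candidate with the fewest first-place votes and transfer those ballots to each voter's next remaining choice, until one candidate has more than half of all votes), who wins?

Round 1: Omar 17, Ben 23, Tomás 25. Omar eliminated.
Round 2: Ben 40, Tomás 25. Ben has a majority (≥33).

Ben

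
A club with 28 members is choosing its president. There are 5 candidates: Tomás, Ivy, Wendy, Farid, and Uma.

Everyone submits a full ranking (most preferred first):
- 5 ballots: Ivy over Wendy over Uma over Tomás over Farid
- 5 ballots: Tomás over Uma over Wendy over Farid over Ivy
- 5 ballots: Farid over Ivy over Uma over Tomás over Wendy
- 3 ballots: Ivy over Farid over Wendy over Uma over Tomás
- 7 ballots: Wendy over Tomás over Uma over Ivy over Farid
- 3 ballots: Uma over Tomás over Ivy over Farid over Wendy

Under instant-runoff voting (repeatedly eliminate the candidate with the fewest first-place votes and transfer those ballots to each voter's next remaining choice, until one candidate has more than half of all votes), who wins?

Round 1: Tomás 5, Ivy 8, Wendy 7, Farid 5, Uma 3. Uma eliminated.
Round 2: Tomás 8, Ivy 8, Wendy 7, Farid 5. Farid eliminated.
Round 3: Tomás 8, Ivy 13, Wendy 7. Wendy eliminated.
Round 4: Tomás 15, Ivy 13. Tomás has a majority (≥15).

Tomás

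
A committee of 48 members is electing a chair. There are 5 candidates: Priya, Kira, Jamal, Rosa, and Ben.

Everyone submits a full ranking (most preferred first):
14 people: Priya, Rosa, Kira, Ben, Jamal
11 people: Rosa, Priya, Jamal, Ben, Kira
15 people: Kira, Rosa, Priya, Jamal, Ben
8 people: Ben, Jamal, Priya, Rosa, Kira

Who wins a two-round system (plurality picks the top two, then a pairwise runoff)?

Round 1 first-place votes: Priya 14, Kira 15, Jamal 0, Rosa 11, Ben 8. Kira and Priya advance.
Runoff: Kira is ranked above Priya on 15 ballots, Priya above Kira on 33.

Priya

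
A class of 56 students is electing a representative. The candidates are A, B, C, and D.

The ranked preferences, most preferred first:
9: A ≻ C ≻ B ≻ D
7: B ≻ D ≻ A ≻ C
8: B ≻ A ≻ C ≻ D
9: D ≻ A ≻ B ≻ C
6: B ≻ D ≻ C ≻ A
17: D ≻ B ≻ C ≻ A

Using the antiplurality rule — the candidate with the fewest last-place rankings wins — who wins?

B

Last-place votes: A 23, B 0, C 16, D 17.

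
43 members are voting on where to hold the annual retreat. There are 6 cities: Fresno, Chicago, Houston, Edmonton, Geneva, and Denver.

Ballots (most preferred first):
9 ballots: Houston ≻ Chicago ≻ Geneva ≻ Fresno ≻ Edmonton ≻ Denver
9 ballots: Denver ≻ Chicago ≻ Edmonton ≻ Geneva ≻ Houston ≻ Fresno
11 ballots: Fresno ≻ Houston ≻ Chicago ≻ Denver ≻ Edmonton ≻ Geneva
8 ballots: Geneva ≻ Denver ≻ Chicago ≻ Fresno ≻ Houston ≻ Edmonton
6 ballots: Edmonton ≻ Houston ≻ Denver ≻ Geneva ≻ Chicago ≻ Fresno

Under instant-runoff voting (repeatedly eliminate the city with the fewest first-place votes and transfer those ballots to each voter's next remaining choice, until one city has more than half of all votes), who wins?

Round 1: Fresno 11, Chicago 0, Houston 9, Edmonton 6, Geneva 8, Denver 9. Chicago eliminated.
Round 2: Fresno 11, Houston 9, Edmonton 6, Geneva 8, Denver 9. Edmonton eliminated.
Round 3: Fresno 11, Houston 15, Geneva 8, Denver 9. Geneva eliminated.
Round 4: Fresno 11, Houston 15, Denver 17. Fresno eliminated.
Round 5: Houston 26, Denver 17. Houston has a majority (≥22).

Houston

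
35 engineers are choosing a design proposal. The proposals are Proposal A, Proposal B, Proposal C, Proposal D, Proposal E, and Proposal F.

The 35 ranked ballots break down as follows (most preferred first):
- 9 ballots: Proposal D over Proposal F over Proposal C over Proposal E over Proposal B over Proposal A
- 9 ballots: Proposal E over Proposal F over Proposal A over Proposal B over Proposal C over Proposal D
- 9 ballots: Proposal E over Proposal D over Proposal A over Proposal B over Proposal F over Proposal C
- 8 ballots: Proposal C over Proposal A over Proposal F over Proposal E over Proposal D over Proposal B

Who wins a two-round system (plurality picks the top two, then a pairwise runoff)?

Proposal E

Round 1 first-place votes: Proposal A 0, Proposal B 0, Proposal C 8, Proposal D 9, Proposal E 18, Proposal F 0. Proposal E and Proposal D advance.
Runoff: Proposal E is ranked above Proposal D on 26 ballots, Proposal D above Proposal E on 9.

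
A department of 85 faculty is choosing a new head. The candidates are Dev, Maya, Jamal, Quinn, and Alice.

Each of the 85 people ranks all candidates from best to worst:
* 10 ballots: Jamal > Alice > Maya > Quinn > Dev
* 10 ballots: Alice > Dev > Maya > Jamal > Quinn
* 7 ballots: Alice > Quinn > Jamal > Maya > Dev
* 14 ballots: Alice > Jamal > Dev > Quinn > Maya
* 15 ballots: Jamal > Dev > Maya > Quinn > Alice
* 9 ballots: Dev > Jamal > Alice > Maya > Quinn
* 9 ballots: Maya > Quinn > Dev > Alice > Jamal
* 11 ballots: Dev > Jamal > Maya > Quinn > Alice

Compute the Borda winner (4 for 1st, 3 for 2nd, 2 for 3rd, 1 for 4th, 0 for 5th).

Dev: 10×0 + 10×3 + 7×0 + 14×2 + 15×3 + 9×4 + 9×2 + 11×4 = 201
Maya: 10×2 + 10×2 + 7×1 + 14×0 + 15×2 + 9×1 + 9×4 + 11×2 = 144
Jamal: 10×4 + 10×1 + 7×2 + 14×3 + 15×4 + 9×3 + 9×0 + 11×3 = 226
Quinn: 10×1 + 10×0 + 7×3 + 14×1 + 15×1 + 9×0 + 9×3 + 11×1 = 98
Alice: 10×3 + 10×4 + 7×4 + 14×4 + 15×0 + 9×2 + 9×1 + 11×0 = 181

Jamal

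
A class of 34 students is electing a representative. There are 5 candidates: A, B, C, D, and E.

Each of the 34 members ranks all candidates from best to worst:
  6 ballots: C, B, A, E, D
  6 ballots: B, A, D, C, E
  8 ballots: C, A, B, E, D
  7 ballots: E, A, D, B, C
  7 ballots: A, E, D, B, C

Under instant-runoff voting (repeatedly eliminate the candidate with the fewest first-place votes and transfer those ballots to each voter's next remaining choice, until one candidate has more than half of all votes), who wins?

A

Round 1: A 7, B 6, C 14, D 0, E 7. D eliminated.
Round 2: A 7, B 6, C 14, E 7. B eliminated.
Round 3: A 13, C 14, E 7. E eliminated.
Round 4: A 20, C 14. A has a majority (≥18).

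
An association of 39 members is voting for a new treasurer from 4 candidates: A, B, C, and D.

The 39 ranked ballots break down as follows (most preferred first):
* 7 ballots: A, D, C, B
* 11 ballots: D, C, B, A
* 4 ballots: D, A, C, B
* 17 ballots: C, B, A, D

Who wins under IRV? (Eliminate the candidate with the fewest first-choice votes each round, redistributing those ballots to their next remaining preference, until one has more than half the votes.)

Round 1: A 7, B 0, C 17, D 15. B eliminated.
Round 2: A 7, C 17, D 15. A eliminated.
Round 3: C 17, D 22. D has a majority (≥20).

D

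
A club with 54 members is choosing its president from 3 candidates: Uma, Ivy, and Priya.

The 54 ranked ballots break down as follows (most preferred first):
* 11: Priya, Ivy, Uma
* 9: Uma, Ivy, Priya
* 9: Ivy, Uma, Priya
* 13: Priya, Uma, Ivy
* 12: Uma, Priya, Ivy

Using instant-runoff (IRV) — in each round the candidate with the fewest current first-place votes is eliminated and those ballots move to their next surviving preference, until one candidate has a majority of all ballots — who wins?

Uma

Round 1: Uma 21, Ivy 9, Priya 24. Ivy eliminated.
Round 2: Uma 30, Priya 24. Uma has a majority (≥28).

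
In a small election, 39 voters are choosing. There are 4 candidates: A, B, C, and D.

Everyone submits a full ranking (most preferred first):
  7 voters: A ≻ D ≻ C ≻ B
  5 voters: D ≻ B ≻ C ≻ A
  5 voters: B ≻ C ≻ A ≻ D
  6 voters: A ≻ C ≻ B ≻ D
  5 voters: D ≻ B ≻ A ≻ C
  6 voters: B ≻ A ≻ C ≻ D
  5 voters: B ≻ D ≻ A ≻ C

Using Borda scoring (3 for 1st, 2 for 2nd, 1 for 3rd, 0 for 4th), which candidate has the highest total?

A: 7×3 + 5×0 + 5×1 + 6×3 + 5×1 + 6×2 + 5×1 = 66
B: 7×0 + 5×2 + 5×3 + 6×1 + 5×2 + 6×3 + 5×3 = 74
C: 7×1 + 5×1 + 5×2 + 6×2 + 5×0 + 6×1 + 5×0 = 40
D: 7×2 + 5×3 + 5×0 + 6×0 + 5×3 + 6×0 + 5×2 = 54

B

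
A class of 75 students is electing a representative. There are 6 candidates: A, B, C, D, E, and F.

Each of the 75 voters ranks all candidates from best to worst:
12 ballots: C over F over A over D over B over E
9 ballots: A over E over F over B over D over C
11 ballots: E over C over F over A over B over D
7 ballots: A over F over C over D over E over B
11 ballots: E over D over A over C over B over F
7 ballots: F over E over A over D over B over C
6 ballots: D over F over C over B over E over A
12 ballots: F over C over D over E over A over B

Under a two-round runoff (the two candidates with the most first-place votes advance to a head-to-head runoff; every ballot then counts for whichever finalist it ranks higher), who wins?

F

Round 1 first-place votes: A 16, B 0, C 12, D 6, E 22, F 19. E and F advance.
Runoff: E is ranked above F on 31 ballots, F above E on 44.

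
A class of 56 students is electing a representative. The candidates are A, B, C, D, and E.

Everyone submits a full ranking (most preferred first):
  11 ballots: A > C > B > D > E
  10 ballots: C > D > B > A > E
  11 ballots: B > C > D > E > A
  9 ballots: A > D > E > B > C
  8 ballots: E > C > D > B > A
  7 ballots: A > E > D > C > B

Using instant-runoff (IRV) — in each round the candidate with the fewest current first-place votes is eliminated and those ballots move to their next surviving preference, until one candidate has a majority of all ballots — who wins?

Round 1: A 27, B 11, C 10, D 0, E 8. D eliminated.
Round 2: A 27, B 11, C 10, E 8. E eliminated.
Round 3: A 27, B 11, C 18. B eliminated.
Round 4: A 27, C 29. C has a majority (≥29).

C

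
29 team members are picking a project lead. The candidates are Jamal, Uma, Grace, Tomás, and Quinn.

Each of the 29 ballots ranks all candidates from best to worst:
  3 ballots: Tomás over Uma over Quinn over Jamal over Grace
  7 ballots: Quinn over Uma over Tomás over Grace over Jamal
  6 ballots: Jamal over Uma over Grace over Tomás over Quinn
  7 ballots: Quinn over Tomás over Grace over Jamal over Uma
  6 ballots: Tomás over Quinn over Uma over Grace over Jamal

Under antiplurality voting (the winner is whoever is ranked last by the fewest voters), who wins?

Tomás

Last-place votes: Jamal 13, Uma 7, Grace 3, Tomás 0, Quinn 6.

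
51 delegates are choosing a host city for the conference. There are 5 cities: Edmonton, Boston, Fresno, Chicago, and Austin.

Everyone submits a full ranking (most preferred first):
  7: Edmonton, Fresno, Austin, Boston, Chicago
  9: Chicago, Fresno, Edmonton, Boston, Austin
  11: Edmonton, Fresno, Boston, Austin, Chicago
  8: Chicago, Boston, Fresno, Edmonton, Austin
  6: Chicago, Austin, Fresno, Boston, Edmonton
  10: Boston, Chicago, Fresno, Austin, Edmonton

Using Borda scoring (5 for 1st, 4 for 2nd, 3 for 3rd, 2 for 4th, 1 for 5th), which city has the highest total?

Edmonton: 7×5 + 9×3 + 11×5 + 8×2 + 6×1 + 10×1 = 149
Boston: 7×2 + 9×2 + 11×3 + 8×4 + 6×2 + 10×5 = 159
Fresno: 7×4 + 9×4 + 11×4 + 8×3 + 6×3 + 10×3 = 180
Chicago: 7×1 + 9×5 + 11×1 + 8×5 + 6×5 + 10×4 = 173
Austin: 7×3 + 9×1 + 11×2 + 8×1 + 6×4 + 10×2 = 104

Fresno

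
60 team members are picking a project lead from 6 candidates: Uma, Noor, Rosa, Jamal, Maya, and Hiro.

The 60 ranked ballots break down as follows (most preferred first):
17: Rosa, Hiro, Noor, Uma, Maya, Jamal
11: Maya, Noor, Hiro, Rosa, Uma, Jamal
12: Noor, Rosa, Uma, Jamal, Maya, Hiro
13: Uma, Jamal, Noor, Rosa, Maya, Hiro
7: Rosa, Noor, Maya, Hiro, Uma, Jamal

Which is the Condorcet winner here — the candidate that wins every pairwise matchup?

Noor

Noor vs Uma: 47–13
Noor vs Rosa: 36–24
Noor vs Jamal: 47–13
Noor vs Maya: 49–11
Noor vs Hiro: 43–17
Noor beats every other candidate.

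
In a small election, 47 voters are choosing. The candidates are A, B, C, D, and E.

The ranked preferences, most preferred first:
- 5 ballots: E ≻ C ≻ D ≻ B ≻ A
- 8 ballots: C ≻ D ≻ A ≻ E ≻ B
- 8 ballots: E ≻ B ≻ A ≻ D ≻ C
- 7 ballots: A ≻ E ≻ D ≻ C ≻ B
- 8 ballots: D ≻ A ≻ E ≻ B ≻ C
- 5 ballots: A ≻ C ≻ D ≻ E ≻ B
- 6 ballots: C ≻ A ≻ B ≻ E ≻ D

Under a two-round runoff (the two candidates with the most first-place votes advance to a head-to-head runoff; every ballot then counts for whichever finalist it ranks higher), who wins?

Round 1 first-place votes: A 12, B 0, C 14, D 8, E 13. C and E advance.
Runoff: C is ranked above E on 19 ballots, E above C on 28.

E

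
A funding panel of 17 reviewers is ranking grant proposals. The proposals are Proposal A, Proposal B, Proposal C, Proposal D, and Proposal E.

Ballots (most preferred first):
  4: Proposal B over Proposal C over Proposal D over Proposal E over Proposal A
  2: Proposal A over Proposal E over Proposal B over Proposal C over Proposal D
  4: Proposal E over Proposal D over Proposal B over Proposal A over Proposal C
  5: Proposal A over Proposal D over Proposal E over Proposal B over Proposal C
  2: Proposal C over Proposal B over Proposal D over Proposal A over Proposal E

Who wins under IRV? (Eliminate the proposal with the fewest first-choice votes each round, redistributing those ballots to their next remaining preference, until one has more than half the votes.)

Round 1: Proposal A 7, Proposal B 4, Proposal C 2, Proposal D 0, Proposal E 4. Proposal D eliminated.
Round 2: Proposal A 7, Proposal B 4, Proposal C 2, Proposal E 4. Proposal C eliminated.
Round 3: Proposal A 7, Proposal B 6, Proposal E 4. Proposal E eliminated.
Round 4: Proposal A 7, Proposal B 10. Proposal B has a majority (≥9).

Proposal B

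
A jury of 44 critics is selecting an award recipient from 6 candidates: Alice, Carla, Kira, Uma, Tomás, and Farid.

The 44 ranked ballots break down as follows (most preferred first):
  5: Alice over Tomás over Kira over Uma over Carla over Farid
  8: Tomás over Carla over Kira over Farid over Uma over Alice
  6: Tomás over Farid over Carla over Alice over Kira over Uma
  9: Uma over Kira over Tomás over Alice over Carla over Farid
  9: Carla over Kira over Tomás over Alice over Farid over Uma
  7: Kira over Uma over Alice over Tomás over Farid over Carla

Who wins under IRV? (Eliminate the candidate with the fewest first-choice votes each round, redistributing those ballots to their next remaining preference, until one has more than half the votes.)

Round 1: Alice 5, Carla 9, Kira 7, Uma 9, Tomás 14, Farid 0. Farid eliminated.
Round 2: Alice 5, Carla 9, Kira 7, Uma 9, Tomás 14. Alice eliminated.
Round 3: Carla 9, Kira 7, Uma 9, Tomás 19. Kira eliminated.
Round 4: Carla 9, Uma 16, Tomás 19. Carla eliminated.
Round 5: Uma 16, Tomás 28. Tomás has a majority (≥23).

Tomás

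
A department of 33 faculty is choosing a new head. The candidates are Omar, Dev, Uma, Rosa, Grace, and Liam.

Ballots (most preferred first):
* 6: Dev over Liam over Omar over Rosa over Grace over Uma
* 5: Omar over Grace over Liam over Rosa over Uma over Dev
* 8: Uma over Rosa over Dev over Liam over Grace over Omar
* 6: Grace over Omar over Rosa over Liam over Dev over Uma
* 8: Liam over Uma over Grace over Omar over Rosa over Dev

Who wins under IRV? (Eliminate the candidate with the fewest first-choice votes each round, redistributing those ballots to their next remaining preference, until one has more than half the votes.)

Liam

Round 1: Omar 5, Dev 6, Uma 8, Rosa 0, Grace 6, Liam 8. Rosa eliminated.
Round 2: Omar 5, Dev 6, Uma 8, Grace 6, Liam 8. Omar eliminated.
Round 3: Dev 6, Uma 8, Grace 11, Liam 8. Dev eliminated.
Round 4: Uma 8, Grace 11, Liam 14. Uma eliminated.
Round 5: Grace 11, Liam 22. Liam has a majority (≥17).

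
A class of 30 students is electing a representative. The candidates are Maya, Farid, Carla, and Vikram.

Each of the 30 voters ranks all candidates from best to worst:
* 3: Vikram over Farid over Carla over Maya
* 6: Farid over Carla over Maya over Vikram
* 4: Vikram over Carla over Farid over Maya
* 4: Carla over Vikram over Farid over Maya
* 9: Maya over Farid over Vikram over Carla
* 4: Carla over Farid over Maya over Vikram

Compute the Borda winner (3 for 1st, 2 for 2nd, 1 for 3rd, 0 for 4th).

Farid

Maya: 3×0 + 6×1 + 4×0 + 4×0 + 9×3 + 4×1 = 37
Farid: 3×2 + 6×3 + 4×1 + 4×1 + 9×2 + 4×2 = 58
Carla: 3×1 + 6×2 + 4×2 + 4×3 + 9×0 + 4×3 = 47
Vikram: 3×3 + 6×0 + 4×3 + 4×2 + 9×1 + 4×0 = 38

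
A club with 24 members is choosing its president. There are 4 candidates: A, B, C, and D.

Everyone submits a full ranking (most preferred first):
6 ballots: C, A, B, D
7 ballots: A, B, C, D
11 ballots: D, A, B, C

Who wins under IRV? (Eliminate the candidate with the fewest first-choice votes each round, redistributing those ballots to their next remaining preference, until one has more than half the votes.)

A

Round 1: A 7, B 0, C 6, D 11. B eliminated.
Round 2: A 7, C 6, D 11. C eliminated.
Round 3: A 13, D 11. A has a majority (≥13).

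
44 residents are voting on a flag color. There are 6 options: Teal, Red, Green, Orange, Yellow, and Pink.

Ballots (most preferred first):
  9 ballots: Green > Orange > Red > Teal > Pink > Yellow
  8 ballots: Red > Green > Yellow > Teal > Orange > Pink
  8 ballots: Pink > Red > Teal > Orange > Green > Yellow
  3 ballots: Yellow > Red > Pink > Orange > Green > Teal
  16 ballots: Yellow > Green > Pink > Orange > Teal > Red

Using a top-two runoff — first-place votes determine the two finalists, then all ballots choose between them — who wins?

Round 1 first-place votes: Teal 0, Red 8, Green 9, Orange 0, Yellow 19, Pink 8. Yellow and Green advance.
Runoff: Yellow is ranked above Green on 19 ballots, Green above Yellow on 25.

Green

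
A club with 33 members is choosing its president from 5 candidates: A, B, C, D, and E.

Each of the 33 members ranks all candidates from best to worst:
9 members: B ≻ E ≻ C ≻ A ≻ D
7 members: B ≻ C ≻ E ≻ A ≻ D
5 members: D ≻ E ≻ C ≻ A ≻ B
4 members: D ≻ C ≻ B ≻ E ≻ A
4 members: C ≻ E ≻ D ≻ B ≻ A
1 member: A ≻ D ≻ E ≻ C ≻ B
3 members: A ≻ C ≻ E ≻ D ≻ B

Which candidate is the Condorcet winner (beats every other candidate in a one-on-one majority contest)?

C

C vs A: 29–4
C vs B: 17–16
C vs D: 23–10
C vs E: 18–15
C beats every other candidate.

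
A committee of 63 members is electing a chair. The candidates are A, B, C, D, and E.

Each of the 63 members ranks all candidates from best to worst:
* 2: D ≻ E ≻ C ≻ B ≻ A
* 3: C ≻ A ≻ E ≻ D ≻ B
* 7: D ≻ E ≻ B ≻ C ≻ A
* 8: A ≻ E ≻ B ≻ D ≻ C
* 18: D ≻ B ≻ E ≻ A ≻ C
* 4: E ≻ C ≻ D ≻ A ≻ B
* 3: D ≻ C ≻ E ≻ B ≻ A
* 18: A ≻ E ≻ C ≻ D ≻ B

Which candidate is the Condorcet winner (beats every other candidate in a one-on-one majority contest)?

E vs A: 34–29
E vs B: 45–18
E vs C: 57–6
E vs D: 33–30
E beats every other candidate.

E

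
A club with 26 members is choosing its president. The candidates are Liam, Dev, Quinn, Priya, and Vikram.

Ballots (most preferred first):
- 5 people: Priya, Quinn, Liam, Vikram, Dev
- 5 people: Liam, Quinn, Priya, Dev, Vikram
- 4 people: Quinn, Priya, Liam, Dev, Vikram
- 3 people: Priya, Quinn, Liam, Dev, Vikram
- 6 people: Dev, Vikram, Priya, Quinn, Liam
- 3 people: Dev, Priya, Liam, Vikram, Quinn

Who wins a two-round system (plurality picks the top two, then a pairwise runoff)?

Priya

Round 1 first-place votes: Liam 5, Dev 9, Quinn 4, Priya 8, Vikram 0. Dev and Priya advance.
Runoff: Dev is ranked above Priya on 9 ballots, Priya above Dev on 17.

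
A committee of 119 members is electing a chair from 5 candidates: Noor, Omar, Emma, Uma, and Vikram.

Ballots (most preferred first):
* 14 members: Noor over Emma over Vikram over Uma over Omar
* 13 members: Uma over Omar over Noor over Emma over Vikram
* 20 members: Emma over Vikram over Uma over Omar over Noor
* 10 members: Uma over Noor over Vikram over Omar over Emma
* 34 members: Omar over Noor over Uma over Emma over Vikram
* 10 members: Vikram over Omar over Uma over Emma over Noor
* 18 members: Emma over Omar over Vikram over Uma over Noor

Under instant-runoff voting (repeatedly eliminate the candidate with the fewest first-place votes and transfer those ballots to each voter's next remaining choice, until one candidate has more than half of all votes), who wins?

Round 1: Noor 14, Omar 34, Emma 38, Uma 23, Vikram 10. Vikram eliminated.
Round 2: Noor 14, Omar 44, Emma 38, Uma 23. Noor eliminated.
Round 3: Omar 44, Emma 52, Uma 23. Uma eliminated.
Round 4: Omar 67, Emma 52. Omar has a majority (≥60).

Omar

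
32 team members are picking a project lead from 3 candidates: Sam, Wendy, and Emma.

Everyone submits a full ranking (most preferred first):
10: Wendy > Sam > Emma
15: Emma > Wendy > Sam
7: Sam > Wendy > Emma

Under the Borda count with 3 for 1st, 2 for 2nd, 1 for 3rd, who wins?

Sam: 10×2 + 15×1 + 7×3 = 56
Wendy: 10×3 + 15×2 + 7×2 = 74
Emma: 10×1 + 15×3 + 7×1 = 62

Wendy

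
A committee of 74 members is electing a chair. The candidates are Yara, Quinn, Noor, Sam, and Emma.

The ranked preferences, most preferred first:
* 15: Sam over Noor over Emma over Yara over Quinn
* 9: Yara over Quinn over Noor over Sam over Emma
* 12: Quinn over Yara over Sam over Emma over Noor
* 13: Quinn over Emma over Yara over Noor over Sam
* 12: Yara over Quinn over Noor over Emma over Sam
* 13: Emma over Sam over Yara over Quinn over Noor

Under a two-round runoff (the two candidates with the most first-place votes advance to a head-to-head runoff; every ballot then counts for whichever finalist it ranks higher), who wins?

Yara

Round 1 first-place votes: Yara 21, Quinn 25, Noor 0, Sam 15, Emma 13. Quinn and Yara advance.
Runoff: Quinn is ranked above Yara on 25 ballots, Yara above Quinn on 49.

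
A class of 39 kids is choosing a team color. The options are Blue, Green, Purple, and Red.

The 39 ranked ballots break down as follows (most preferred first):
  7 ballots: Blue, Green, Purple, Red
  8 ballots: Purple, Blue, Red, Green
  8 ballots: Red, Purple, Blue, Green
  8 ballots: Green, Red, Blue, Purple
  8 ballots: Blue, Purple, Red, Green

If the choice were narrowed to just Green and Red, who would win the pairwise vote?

Red

Green is ranked above Red on 15 ballots; Red above Green on 24.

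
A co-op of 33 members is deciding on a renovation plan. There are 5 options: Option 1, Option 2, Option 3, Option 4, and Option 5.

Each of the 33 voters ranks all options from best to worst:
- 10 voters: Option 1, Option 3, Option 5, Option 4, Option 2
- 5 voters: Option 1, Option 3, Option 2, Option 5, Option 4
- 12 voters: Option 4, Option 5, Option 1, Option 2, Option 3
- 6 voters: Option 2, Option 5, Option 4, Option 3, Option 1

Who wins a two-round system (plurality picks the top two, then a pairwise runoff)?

Option 4

Round 1 first-place votes: Option 1 15, Option 2 6, Option 3 0, Option 4 12, Option 5 0. Option 1 and Option 4 advance.
Runoff: Option 1 is ranked above Option 4 on 15 ballots, Option 4 above Option 1 on 18.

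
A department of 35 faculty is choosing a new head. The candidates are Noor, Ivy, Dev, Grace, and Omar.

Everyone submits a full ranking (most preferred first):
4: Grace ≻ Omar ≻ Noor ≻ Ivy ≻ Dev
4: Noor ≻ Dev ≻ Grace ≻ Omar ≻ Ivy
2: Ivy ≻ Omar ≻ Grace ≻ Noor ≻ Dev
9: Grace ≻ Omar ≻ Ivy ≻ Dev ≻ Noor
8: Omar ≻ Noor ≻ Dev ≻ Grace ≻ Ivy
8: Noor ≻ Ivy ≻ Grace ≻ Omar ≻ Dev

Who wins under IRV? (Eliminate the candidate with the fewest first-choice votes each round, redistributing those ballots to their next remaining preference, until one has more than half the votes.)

Noor

Round 1: Noor 12, Ivy 2, Dev 0, Grace 13, Omar 8. Dev eliminated.
Round 2: Noor 12, Ivy 2, Grace 13, Omar 8. Ivy eliminated.
Round 3: Noor 12, Grace 13, Omar 10. Omar eliminated.
Round 4: Noor 20, Grace 15. Noor has a majority (≥18).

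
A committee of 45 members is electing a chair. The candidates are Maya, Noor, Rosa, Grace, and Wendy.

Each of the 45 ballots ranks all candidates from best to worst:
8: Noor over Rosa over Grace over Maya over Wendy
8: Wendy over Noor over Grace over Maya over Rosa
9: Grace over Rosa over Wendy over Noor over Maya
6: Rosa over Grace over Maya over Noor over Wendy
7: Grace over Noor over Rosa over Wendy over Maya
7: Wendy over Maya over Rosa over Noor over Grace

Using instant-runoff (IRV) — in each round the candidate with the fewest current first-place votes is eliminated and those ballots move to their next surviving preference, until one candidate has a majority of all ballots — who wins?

Grace

Round 1: Maya 0, Noor 8, Rosa 6, Grace 16, Wendy 15. Maya eliminated.
Round 2: Noor 8, Rosa 6, Grace 16, Wendy 15. Rosa eliminated.
Round 3: Noor 8, Grace 22, Wendy 15. Noor eliminated.
Round 4: Grace 30, Wendy 15. Grace has a majority (≥23).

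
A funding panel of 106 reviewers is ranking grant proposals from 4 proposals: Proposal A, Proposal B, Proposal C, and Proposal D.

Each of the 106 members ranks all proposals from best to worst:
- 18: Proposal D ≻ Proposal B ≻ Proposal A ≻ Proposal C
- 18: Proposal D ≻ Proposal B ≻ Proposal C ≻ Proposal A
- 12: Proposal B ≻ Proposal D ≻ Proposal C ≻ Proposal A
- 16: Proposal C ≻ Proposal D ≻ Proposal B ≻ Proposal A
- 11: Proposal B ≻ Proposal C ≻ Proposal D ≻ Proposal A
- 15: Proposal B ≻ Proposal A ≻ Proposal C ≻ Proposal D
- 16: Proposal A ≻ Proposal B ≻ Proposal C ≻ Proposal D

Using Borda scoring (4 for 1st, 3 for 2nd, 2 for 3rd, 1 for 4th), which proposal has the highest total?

Proposal A: 18×2 + 18×1 + 12×1 + 16×1 + 11×1 + 15×3 + 16×4 = 202
Proposal B: 18×3 + 18×3 + 12×4 + 16×2 + 11×4 + 15×4 + 16×3 = 340
Proposal C: 18×1 + 18×2 + 12×2 + 16×4 + 11×3 + 15×2 + 16×2 = 237
Proposal D: 18×4 + 18×4 + 12×3 + 16×3 + 11×2 + 15×1 + 16×1 = 281

Proposal B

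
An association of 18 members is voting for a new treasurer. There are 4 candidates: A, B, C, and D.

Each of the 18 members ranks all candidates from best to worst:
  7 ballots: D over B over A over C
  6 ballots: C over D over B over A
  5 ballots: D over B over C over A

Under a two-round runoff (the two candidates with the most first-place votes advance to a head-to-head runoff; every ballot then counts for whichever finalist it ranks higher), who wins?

Round 1 first-place votes: A 0, B 0, C 6, D 12. D and C advance.
Runoff: D is ranked above C on 12 ballots, C above D on 6.

D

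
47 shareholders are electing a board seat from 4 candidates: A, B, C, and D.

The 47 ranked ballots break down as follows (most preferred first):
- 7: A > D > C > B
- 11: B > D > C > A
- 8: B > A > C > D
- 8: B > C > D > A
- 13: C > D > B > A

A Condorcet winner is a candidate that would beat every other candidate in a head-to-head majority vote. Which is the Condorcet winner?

B vs A: 40–7
B vs C: 27–20
B vs D: 27–20
B beats every other candidate.

B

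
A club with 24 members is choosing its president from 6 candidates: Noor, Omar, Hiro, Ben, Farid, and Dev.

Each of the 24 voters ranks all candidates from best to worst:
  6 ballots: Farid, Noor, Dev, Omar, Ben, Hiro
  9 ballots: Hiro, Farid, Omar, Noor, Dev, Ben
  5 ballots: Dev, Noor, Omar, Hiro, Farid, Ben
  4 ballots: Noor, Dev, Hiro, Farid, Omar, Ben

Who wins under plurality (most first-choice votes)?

First-place votes: Noor 4, Omar 0, Hiro 9, Ben 0, Farid 6, Dev 5.

Hiro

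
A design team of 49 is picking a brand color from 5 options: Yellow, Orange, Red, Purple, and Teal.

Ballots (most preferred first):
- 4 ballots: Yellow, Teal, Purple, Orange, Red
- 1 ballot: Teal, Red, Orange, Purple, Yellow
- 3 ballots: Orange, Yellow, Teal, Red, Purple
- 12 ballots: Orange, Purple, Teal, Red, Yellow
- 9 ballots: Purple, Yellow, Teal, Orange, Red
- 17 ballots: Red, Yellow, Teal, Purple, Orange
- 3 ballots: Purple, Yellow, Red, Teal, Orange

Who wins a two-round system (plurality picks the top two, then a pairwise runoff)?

Round 1 first-place votes: Yellow 4, Orange 15, Red 17, Purple 12, Teal 1. Red and Orange advance.
Runoff: Red is ranked above Orange on 21 ballots, Orange above Red on 28.

Orange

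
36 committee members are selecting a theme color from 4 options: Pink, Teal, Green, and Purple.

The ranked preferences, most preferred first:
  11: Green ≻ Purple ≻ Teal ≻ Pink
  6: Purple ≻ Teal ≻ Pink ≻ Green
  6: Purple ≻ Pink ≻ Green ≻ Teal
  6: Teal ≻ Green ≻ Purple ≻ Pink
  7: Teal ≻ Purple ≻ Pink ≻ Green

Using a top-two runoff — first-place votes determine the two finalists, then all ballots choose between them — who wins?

Purple

Round 1 first-place votes: Pink 0, Teal 13, Green 11, Purple 12. Teal and Purple advance.
Runoff: Teal is ranked above Purple on 13 ballots, Purple above Teal on 23.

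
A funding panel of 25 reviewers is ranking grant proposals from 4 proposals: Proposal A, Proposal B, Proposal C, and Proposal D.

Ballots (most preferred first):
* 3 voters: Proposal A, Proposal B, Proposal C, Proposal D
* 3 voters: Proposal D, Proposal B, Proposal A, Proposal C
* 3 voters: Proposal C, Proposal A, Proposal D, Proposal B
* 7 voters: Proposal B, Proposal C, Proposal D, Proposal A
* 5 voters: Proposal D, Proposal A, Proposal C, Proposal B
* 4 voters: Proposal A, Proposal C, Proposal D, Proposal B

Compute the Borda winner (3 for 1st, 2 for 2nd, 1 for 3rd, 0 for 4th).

Proposal A: 3×3 + 3×1 + 3×2 + 7×0 + 5×2 + 4×3 = 40
Proposal B: 3×2 + 3×2 + 3×0 + 7×3 + 5×0 + 4×0 = 33
Proposal C: 3×1 + 3×0 + 3×3 + 7×2 + 5×1 + 4×2 = 39
Proposal D: 3×0 + 3×3 + 3×1 + 7×1 + 5×3 + 4×1 = 38

Proposal A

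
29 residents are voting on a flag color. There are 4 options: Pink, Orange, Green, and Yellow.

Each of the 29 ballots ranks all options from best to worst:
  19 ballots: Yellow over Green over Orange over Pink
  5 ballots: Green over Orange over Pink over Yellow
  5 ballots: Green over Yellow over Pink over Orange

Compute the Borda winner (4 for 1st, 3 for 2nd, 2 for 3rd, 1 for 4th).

Green

Pink: 19×1 + 5×2 + 5×2 = 39
Orange: 19×2 + 5×3 + 5×1 = 58
Green: 19×3 + 5×4 + 5×4 = 97
Yellow: 19×4 + 5×1 + 5×3 = 96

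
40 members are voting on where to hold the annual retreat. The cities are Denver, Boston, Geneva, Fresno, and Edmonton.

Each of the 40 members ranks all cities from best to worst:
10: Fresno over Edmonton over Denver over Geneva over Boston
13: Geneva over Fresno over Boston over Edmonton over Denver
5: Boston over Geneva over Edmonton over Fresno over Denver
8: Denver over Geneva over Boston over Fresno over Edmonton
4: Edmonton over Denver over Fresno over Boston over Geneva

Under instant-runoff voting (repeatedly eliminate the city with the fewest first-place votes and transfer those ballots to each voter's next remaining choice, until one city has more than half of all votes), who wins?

Round 1: Denver 8, Boston 5, Geneva 13, Fresno 10, Edmonton 4. Edmonton eliminated.
Round 2: Denver 12, Boston 5, Geneva 13, Fresno 10. Boston eliminated.
Round 3: Denver 12, Geneva 18, Fresno 10. Fresno eliminated.
Round 4: Denver 22, Geneva 18. Denver has a majority (≥21).

Denver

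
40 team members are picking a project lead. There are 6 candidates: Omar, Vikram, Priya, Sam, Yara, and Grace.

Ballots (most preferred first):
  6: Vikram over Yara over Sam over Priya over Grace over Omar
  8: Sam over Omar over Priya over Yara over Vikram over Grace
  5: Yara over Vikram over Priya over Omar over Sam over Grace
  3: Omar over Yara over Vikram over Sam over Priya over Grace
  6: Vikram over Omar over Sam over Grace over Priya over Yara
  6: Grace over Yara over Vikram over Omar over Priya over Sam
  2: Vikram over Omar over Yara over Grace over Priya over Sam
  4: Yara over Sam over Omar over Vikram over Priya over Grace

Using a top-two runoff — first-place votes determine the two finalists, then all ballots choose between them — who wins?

Yara

Round 1 first-place votes: Omar 3, Vikram 14, Priya 0, Sam 8, Yara 9, Grace 6. Vikram and Yara advance.
Runoff: Vikram is ranked above Yara on 14 ballots, Yara above Vikram on 26.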